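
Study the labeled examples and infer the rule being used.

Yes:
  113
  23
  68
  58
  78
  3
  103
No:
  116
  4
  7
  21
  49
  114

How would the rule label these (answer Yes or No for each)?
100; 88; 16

One predicate separates the groups cleanly: ≡ 3 (mod 5).
100 → 100 mod 5 = 0 → No. 88 → 88 mod 5 = 3 → Yes. 16 → 16 mod 5 = 1 → No.

No, Yes, No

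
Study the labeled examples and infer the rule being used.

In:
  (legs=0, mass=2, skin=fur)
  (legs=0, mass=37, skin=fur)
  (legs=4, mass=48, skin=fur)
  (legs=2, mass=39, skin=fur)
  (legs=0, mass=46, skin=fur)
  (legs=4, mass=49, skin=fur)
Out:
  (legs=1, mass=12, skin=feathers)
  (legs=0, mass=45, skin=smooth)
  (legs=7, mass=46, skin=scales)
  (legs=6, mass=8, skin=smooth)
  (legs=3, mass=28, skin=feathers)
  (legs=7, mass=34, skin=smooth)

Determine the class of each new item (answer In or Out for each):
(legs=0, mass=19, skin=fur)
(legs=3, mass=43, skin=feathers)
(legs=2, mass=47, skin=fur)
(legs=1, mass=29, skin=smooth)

One predicate separates the groups cleanly: skin is fur.
(legs=0, mass=19, skin=fur): In (skin is fur). (legs=3, mass=43, skin=feathers): Out (skin is feathers). (legs=2, mass=47, skin=fur): In (skin is fur). (legs=1, mass=29, skin=smooth): Out (skin is smooth).

In, Out, In, Out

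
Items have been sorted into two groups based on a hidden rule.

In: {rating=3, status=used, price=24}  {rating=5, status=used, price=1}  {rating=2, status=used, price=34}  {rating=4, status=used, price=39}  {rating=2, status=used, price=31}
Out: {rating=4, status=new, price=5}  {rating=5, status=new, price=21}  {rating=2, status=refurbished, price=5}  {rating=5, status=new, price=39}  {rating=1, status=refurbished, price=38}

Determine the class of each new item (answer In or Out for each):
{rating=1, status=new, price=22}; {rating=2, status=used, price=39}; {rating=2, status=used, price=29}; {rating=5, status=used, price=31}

The distinguishing property — status is used — holds for all the 'In' cases and none of the 'Out' cases.
Out: {rating=1, status=new, price=22}, since status is new. In: {rating=2, status=used, price=39}, since status is used. In: {rating=2, status=used, price=29}, since status is used. In: {rating=5, status=used, price=31}, since status is used.

Out, In, In, In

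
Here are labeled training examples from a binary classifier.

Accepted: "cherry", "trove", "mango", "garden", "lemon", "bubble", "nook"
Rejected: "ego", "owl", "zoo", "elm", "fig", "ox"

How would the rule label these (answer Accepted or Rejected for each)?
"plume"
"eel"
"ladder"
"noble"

One predicate separates the groups cleanly: length ≥ 4.
"plume": length 5, satisfies this → Accepted. "eel": length 3, lacks this property → Rejected. "ladder": length 6, satisfies this → Accepted. "noble": length 5, satisfies this → Accepted.

Accepted, Rejected, Accepted, Accepted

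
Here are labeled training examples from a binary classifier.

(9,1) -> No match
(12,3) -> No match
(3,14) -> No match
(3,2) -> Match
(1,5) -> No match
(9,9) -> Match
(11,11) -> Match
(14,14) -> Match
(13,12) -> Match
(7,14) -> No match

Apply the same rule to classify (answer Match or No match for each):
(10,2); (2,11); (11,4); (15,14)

No match, No match, No match, Match

'Match' ⟺ |first − second| ≤ 1.
No match: (10,2), since |10−2| = 8. No match: (2,11), since |2−11| = 9. No match: (11,4), since |11−4| = 7. Match: (15,14), since |15−14| = 1.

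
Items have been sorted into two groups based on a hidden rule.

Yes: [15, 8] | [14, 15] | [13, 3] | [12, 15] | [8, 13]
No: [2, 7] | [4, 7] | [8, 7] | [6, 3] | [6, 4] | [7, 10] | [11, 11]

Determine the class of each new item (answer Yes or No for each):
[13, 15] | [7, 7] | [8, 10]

Every 'Yes' example satisfies: max ≥ 12. None of the 'No' examples do.
[13, 15] → max 15 → Yes. [7, 7] → max 7 → No. [8, 10] → max 10 → No.

Yes, No, No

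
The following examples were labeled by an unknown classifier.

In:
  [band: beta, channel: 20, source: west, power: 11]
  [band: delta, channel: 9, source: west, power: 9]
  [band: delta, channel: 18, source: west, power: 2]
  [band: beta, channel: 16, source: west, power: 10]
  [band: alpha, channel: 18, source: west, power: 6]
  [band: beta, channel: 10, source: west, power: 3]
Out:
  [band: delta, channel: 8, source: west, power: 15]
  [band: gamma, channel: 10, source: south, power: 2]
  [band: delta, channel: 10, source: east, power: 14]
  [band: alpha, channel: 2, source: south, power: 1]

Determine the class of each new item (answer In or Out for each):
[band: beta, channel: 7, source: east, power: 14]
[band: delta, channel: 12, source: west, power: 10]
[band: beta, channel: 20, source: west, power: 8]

Out, In, In

All 'In' examples share one property — source is west AND power ≤ 11 — and every 'Out' example lacks it.
Out: [band: beta, channel: 7, source: east, power: 14], since source is east, power = 14.
In: [band: delta, channel: 12, source: west, power: 10], since source is west, power = 10.
In: [band: beta, channel: 20, source: west, power: 8], since source is west, power = 8.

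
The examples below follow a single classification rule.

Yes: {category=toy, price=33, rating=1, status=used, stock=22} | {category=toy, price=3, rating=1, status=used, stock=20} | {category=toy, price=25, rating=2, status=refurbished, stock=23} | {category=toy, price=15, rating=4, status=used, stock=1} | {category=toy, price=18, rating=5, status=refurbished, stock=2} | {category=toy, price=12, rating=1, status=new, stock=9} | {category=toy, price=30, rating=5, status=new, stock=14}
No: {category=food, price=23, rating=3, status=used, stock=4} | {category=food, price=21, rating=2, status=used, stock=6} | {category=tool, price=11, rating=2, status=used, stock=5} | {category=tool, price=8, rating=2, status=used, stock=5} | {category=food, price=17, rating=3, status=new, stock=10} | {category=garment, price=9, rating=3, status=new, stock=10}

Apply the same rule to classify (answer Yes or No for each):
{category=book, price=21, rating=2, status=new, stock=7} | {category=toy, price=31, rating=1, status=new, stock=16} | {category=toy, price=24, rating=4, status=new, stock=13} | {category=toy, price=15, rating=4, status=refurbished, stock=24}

Checking candidate rules against both groups, what survives is: category is toy.
{category=book, price=21, rating=2, status=new, stock=7} → category is book → No. {category=toy, price=31, rating=1, status=new, stock=16} → category is toy → Yes. {category=toy, price=24, rating=4, status=new, stock=13} → category is toy → Yes. {category=toy, price=15, rating=4, status=refurbished, stock=24} → category is toy → Yes.

No, Yes, Yes, Yes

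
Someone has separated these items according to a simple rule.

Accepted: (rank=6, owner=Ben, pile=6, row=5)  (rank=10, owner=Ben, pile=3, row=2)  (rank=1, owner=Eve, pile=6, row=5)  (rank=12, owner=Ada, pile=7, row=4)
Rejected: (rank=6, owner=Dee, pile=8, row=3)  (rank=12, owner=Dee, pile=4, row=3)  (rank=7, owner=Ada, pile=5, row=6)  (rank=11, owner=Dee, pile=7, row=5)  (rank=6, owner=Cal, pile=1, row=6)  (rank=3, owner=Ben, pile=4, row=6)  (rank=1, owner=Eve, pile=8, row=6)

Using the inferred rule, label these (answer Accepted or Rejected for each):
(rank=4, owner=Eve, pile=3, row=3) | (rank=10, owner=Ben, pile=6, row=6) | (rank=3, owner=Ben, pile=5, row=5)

Accepted, Rejected, Accepted

The rule appears to be: owner is not Dee AND row ≤ 5.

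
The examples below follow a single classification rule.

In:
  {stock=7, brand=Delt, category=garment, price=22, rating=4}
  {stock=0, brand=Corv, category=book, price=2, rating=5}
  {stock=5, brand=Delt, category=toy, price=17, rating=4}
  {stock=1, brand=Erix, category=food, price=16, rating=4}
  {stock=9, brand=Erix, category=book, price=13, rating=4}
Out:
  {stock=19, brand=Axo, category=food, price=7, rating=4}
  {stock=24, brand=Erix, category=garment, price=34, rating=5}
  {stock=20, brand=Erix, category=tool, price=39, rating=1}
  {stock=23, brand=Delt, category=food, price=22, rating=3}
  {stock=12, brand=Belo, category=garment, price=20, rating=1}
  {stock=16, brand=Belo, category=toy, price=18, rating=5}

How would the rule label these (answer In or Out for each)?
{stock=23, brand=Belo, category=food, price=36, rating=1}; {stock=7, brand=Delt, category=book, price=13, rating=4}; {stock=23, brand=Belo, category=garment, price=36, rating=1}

Out, In, Out

The classifier is using: stock ≤ 9.
Out: {stock=23, brand=Belo, category=food, price=36, rating=1}, since stock = 23.
In: {stock=7, brand=Delt, category=book, price=13, rating=4}, since stock = 7.
Out: {stock=23, brand=Belo, category=garment, price=36, rating=1}, since stock = 23.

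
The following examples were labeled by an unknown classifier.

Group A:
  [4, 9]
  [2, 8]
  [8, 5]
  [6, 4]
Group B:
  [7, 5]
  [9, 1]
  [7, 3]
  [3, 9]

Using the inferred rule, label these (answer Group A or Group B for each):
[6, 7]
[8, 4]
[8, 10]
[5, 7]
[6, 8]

Group A, Group A, Group A, Group B, Group A

One predicate separates the groups cleanly: first is even.
[6, 7] → first 6 → Group A.
[8, 4] → first 8 → Group A.
[8, 10] → first 8 → Group A.
[5, 7] → first 5 → Group B.
[6, 8] → first 6 → Group A.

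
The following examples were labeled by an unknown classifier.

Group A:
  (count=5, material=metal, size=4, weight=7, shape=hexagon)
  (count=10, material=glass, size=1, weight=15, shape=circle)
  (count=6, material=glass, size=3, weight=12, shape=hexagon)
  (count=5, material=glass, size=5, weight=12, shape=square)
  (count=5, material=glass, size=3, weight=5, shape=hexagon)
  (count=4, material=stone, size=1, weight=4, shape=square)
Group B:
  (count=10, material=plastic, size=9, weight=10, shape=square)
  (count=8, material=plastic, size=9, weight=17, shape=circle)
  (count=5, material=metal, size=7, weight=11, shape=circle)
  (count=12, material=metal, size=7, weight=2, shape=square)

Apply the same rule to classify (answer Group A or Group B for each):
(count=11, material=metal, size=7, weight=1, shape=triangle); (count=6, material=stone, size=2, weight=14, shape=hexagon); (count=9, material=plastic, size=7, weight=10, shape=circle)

Rule: size ≤ 5. This holds for each 'Group A' example and fails for each 'Group B' one.

Group B, Group A, Group B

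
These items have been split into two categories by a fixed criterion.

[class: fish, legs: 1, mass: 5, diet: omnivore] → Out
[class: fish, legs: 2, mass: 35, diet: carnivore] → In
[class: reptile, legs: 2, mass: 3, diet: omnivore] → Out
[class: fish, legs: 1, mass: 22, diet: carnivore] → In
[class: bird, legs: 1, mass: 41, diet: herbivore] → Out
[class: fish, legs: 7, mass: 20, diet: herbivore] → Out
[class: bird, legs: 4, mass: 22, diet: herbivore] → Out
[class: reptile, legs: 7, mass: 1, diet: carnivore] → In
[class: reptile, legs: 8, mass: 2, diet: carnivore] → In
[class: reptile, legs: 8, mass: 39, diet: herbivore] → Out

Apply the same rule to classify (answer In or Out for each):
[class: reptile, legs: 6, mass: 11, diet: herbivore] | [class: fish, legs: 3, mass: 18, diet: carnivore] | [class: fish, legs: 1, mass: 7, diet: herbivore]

Out, In, Out

Every 'In' example satisfies: diet is carnivore. None of the 'Out' examples do.
[class: reptile, legs: 6, mass: 11, diet: herbivore]: Out (diet is herbivore). [class: fish, legs: 3, mass: 18, diet: carnivore]: In (diet is carnivore). [class: fish, legs: 1, mass: 7, diet: herbivore]: Out (diet is herbivore).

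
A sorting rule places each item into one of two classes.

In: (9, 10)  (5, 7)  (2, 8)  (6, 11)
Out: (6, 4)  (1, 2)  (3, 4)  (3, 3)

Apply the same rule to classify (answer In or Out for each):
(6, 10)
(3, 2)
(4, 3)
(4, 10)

The simplest hypothesis consistent with all the labels is: second ≥ 5.

In, Out, Out, In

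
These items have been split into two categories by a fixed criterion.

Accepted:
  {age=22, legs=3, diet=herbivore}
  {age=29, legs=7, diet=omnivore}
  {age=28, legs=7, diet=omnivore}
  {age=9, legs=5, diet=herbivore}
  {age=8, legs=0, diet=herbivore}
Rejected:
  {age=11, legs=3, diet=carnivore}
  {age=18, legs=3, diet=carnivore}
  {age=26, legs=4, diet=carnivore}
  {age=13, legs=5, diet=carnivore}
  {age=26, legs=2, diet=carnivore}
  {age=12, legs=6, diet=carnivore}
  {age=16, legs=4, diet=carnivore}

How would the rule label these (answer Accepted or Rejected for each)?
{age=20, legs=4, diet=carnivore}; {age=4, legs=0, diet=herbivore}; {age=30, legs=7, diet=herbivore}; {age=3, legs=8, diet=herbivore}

Rejected, Accepted, Accepted, Accepted

One predicate separates the groups cleanly: diet is not carnivore.
{age=20, legs=4, diet=carnivore} — diet is carnivore, hence Rejected. {age=4, legs=0, diet=herbivore} — diet is herbivore, hence Accepted. {age=30, legs=7, diet=herbivore} — diet is herbivore, hence Accepted. {age=3, legs=8, diet=herbivore} — diet is herbivore, hence Accepted.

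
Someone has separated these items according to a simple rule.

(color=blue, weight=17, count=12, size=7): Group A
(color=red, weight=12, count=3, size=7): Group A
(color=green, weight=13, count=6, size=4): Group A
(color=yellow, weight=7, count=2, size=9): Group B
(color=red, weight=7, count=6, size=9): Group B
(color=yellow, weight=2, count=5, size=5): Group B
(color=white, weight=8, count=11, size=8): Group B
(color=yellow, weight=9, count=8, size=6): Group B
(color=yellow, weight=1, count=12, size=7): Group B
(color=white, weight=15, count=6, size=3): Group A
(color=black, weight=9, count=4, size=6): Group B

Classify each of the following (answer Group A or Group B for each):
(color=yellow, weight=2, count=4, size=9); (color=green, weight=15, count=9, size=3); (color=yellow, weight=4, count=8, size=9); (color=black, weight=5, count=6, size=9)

The classifier is using: weight ≥ 12.
(color=yellow, weight=2, count=4, size=9) → weight = 2 → Group B.
(color=green, weight=15, count=9, size=3) → weight = 15 → Group A.
(color=yellow, weight=4, count=8, size=9) → weight = 4 → Group B.
(color=black, weight=5, count=6, size=9) → weight = 5 → Group B.

Group B, Group A, Group B, Group B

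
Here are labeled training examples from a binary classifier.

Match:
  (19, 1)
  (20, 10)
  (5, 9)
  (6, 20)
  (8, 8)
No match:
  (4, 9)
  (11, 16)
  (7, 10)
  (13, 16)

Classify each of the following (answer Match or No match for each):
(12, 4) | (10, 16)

The rule appears to be: sum is even.
(12, 4) — 12+4 = 16, hence Match. (10, 16) — 10+16 = 26, hence Match.

Match, Match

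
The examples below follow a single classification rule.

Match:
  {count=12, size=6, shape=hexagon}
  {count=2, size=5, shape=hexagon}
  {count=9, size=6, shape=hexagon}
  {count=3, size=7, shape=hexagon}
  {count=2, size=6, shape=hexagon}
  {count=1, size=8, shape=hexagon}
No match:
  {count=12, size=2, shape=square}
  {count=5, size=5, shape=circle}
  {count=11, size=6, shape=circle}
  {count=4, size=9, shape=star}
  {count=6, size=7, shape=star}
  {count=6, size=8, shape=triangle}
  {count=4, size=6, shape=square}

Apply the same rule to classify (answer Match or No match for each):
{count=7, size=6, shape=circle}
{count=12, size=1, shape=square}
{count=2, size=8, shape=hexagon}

No match, No match, Match

The simplest hypothesis consistent with all the labels is: shape is hexagon.
{count=7, size=6, shape=circle}: No match (shape is circle).
{count=12, size=1, shape=square}: No match (shape is square).
{count=2, size=8, shape=hexagon}: Match (shape is hexagon).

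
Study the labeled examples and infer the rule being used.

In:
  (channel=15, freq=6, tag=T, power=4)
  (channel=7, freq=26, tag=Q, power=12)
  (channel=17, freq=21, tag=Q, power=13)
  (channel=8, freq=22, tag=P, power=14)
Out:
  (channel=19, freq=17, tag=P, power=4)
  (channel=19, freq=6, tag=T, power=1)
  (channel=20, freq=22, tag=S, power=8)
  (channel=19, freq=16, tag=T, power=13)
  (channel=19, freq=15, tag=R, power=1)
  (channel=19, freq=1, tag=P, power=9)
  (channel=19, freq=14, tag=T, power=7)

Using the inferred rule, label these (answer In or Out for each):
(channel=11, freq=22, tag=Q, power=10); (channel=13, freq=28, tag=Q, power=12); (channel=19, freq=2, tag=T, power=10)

In, In, Out

Rule: channel ≤ 17. This holds for each 'In' example and fails for each 'Out' one.
(channel=11, freq=22, tag=Q, power=10) — channel = 11, hence In.
(channel=13, freq=28, tag=Q, power=12) — channel = 13, hence In.
(channel=19, freq=2, tag=T, power=10) — channel = 19, hence Out.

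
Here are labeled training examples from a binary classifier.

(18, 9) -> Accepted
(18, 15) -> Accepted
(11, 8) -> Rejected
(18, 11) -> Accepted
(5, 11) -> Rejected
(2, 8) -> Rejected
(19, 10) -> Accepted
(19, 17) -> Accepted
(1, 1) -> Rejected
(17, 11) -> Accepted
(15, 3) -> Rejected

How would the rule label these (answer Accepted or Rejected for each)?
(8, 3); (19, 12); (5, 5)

The distinguishing property — sum ≥ 27 — holds for all the 'Accepted' cases and none of the 'Rejected' cases.
(8, 3): 8+3 = 11 — does not satisfy this, so Rejected. (19, 12): 19+12 = 31 — meets the rule, so Accepted. (5, 5): 5+5 = 10 — does not satisfy this, so Rejected.

Rejected, Accepted, Rejected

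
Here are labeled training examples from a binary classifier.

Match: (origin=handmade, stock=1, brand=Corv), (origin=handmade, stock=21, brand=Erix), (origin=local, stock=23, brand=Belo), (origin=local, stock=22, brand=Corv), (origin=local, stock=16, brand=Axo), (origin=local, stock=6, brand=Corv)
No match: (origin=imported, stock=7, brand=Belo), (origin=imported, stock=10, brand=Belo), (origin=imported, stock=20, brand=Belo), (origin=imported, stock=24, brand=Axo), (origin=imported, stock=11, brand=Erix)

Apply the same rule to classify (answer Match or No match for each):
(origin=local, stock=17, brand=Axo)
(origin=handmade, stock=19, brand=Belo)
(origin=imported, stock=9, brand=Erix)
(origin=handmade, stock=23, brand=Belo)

Match, Match, No match, Match

One predicate separates the groups cleanly: origin is not imported.
Match: (origin=local, stock=17, brand=Axo), since origin is local. Match: (origin=handmade, stock=19, brand=Belo), since origin is handmade. No match: (origin=imported, stock=9, brand=Erix), since origin is imported. Match: (origin=handmade, stock=23, brand=Belo), since origin is handmade.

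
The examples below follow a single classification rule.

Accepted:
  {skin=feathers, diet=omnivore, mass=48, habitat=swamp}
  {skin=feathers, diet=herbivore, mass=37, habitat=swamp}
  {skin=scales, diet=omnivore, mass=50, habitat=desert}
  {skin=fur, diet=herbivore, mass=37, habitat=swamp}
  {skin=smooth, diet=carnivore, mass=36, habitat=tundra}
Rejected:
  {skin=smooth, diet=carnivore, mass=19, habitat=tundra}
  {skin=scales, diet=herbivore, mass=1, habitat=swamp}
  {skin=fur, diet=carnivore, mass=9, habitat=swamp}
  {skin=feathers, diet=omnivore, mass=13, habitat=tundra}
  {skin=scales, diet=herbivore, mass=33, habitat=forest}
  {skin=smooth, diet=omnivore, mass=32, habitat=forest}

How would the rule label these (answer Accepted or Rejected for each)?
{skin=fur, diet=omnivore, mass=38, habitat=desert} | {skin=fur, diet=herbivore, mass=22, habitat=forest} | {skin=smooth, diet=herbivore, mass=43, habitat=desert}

The distinguishing property — mass ≥ 36 — holds for all the 'Accepted' cases and none of the 'Rejected' cases.

Accepted, Rejected, Accepted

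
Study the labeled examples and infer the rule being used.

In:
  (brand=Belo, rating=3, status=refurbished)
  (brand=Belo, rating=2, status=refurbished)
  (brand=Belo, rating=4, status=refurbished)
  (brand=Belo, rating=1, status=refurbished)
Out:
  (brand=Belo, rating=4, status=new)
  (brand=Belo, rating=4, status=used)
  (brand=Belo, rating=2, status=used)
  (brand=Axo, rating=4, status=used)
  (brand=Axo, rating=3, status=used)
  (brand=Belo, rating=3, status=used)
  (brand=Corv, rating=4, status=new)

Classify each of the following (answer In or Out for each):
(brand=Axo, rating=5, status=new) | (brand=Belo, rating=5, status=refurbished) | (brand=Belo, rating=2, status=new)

Out, In, Out

The rule appears to be: status is refurbished.
(brand=Axo, rating=5, status=new): Out (status is new). (brand=Belo, rating=5, status=refurbished): In (status is refurbished). (brand=Belo, rating=2, status=new): Out (status is new).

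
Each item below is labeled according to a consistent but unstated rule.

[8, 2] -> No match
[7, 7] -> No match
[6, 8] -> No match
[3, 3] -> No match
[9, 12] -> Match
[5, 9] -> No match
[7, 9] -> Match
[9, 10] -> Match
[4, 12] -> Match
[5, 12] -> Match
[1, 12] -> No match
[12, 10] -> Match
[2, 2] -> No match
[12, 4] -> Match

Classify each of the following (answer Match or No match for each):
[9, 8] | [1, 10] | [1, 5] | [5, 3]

Match, No match, No match, No match

Rule: sum ≥ 16. This holds for each 'Match' example and fails for each 'No match' one.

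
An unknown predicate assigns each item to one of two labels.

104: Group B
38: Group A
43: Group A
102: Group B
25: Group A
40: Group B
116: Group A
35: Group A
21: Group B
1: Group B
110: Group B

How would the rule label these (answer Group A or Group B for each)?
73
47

Group A, Group A

The classifier is using: digit sum ≥ 6.
73: digit sum 7+3 = 10, satisfies this → Group A. 47: digit sum 4+7 = 11, satisfies this → Group A.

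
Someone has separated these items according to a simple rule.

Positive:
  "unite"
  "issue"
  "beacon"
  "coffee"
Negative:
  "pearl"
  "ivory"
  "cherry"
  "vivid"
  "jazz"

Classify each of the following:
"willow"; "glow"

All 'Positive' examples share one property — has ≥ 3 vowels — and every 'Negative' example lacks it.

Negative, Negative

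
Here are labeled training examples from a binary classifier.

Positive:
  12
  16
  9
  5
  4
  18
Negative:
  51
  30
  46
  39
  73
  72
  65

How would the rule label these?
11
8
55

Positive, Positive, Negative

All 'Positive' examples share one property — at most 18 — and every 'Negative' example lacks it.
11 → 11 ≤ 18 → Positive.
8 → 8 ≤ 18 → Positive.
55 → 55 > 18 → Negative.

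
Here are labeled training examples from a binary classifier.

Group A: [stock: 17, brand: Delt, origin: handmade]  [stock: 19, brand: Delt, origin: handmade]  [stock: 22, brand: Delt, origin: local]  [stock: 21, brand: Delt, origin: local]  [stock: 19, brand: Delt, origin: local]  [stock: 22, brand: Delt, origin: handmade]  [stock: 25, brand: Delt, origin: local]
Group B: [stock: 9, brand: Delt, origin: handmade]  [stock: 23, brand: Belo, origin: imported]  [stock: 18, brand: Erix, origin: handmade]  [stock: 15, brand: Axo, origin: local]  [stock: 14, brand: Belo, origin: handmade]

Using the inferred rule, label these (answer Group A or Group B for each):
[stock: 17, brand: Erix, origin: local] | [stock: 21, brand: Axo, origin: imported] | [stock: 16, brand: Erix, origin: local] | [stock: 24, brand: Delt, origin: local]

Group B, Group B, Group B, Group A

The distinguishing property — brand is Delt AND stock ≥ 14 — holds for all the 'Group A' cases and none of the 'Group B' cases.
[stock: 17, brand: Erix, origin: local] — brand is Erix, stock = 17, hence Group B.
[stock: 21, brand: Axo, origin: imported] — brand is Axo, stock = 21, hence Group B.
[stock: 16, brand: Erix, origin: local] — brand is Erix, stock = 16, hence Group B.
[stock: 24, brand: Delt, origin: local] — brand is Delt, stock = 24, hence Group A.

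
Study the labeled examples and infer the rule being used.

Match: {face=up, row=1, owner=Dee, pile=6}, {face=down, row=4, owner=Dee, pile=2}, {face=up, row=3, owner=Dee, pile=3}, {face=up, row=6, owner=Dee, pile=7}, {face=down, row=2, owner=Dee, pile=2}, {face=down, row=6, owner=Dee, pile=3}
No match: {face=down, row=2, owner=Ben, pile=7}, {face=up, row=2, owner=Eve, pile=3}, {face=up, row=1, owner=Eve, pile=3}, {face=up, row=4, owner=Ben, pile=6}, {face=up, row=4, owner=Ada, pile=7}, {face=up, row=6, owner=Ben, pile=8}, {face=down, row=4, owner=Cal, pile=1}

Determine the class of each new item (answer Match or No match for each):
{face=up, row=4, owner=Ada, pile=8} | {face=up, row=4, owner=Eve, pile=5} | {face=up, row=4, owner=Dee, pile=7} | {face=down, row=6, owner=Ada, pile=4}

No match, No match, Match, No match

Every 'Match' example satisfies: owner is Dee. None of the 'No match' examples do.
{face=up, row=4, owner=Ada, pile=8}: owner is Ada — fails the rule, so No match.
{face=up, row=4, owner=Eve, pile=5}: owner is Eve — fails the rule, so No match.
{face=up, row=4, owner=Dee, pile=7}: owner is Dee — fits, so Match.
{face=down, row=6, owner=Ada, pile=4}: owner is Ada — fails the rule, so No match.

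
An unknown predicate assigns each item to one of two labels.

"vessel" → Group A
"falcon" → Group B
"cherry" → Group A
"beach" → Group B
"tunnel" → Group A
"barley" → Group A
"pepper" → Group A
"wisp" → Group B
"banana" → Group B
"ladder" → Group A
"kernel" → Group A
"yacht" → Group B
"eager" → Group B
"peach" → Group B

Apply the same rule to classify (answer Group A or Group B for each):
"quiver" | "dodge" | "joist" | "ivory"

The simplest hypothesis consistent with all the labels is: even length AND contains 'e'.

Group A, Group B, Group B, Group B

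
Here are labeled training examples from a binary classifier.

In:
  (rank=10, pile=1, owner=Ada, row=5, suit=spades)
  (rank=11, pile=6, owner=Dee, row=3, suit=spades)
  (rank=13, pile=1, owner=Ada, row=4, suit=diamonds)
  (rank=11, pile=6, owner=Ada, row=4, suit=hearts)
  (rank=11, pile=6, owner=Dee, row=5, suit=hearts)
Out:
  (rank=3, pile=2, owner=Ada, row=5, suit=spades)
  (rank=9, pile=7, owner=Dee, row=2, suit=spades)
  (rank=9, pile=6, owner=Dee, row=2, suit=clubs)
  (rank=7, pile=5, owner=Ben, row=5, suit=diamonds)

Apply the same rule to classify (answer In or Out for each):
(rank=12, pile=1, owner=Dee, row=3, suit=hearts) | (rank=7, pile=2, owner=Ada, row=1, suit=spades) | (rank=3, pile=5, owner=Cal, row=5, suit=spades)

In, Out, Out

The simplest hypothesis consistent with all the labels is: rank ≥ 10.
In: (rank=12, pile=1, owner=Dee, row=3, suit=hearts), since rank = 12. Out: (rank=7, pile=2, owner=Ada, row=1, suit=spades), since rank = 7. Out: (rank=3, pile=5, owner=Cal, row=5, suit=spades), since rank = 3.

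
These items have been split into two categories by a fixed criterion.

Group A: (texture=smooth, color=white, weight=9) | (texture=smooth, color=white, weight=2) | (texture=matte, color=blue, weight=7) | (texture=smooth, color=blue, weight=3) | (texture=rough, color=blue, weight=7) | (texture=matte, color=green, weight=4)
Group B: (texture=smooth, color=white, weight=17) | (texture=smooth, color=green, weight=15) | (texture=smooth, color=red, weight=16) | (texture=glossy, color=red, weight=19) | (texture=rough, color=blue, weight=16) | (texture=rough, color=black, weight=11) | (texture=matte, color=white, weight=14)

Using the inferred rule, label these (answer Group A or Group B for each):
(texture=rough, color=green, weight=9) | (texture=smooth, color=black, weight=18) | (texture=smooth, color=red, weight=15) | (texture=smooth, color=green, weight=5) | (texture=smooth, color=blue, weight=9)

Group A, Group B, Group B, Group A, Group A

All 'Group A' examples share one property — weight ≤ 9 — and every 'Group B' example lacks it.
(texture=rough, color=green, weight=9): weight = 9 — has this property, so Group A. (texture=smooth, color=black, weight=18): weight = 18 — does not fit, so Group B. (texture=smooth, color=red, weight=15): weight = 15 — does not fit, so Group B. (texture=smooth, color=green, weight=5): weight = 5 — has this property, so Group A. (texture=smooth, color=blue, weight=9): weight = 9 — has this property, so Group A.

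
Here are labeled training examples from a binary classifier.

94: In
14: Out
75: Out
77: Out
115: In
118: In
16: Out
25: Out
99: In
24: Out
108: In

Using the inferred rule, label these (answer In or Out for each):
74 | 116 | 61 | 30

Out, In, Out, Out

'In' ⟺ at least 94.
74 → 74 < 94 → Out.
116 → 116 ≥ 94 → In.
61 → 61 < 94 → Out.
30 → 30 < 94 → Out.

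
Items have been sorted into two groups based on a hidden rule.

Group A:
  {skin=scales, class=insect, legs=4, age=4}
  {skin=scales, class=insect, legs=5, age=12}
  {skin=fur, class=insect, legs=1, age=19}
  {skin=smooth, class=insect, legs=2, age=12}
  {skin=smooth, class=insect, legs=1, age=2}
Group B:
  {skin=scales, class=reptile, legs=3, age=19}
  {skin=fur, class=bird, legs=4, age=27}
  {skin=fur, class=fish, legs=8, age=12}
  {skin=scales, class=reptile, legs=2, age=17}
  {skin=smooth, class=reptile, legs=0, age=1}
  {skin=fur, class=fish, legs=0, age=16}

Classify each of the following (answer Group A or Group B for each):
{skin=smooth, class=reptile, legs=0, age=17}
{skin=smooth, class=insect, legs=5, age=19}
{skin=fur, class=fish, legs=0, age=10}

Group B, Group A, Group B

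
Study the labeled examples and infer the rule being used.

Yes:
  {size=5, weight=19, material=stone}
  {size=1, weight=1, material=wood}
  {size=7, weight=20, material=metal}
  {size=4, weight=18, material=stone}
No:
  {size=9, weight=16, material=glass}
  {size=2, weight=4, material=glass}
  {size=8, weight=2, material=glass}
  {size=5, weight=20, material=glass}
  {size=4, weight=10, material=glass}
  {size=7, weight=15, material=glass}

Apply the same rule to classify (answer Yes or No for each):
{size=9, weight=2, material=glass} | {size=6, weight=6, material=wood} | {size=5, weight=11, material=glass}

Looking at the examples, the only property every 'Yes' case has and every 'No' case lacks is: material is not glass.
{size=9, weight=2, material=glass}: material is glass — doesn't match, so No. {size=6, weight=6, material=wood}: material is wood — checks out, so Yes. {size=5, weight=11, material=glass}: material is glass — doesn't match, so No.

No, Yes, No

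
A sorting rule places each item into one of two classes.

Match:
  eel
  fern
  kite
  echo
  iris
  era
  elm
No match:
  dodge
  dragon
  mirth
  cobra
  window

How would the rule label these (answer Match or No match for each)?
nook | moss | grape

Match, Match, No match

The pattern is that an item is 'Match' exactly when: length ≤ 4.
nook → length 4 → Match. moss → length 4 → Match. grape → length 5 → No match.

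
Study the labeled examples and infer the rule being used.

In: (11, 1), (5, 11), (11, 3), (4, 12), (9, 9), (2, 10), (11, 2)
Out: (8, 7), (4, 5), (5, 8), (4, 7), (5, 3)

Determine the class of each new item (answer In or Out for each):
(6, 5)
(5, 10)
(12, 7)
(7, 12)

Out, In, In, In

'In' ⟺ max ≥ 9.
Out: (6, 5), since max 6. In: (5, 10), since max 10. In: (12, 7), since max 12. In: (7, 12), since max 12.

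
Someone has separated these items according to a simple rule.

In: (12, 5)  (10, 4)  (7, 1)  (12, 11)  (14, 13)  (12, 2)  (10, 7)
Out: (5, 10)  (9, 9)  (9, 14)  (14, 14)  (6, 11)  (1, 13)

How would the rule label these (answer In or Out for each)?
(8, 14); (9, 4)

Out, In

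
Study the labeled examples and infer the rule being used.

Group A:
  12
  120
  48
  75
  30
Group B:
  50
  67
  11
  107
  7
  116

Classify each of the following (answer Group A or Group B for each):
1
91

The pattern is that an item is 'Group A' exactly when: multiple of 3.
1 → 1 = 3·0 + 1 → Group B. 91 → 91 = 3·30 + 1 → Group B.

Group B, Group B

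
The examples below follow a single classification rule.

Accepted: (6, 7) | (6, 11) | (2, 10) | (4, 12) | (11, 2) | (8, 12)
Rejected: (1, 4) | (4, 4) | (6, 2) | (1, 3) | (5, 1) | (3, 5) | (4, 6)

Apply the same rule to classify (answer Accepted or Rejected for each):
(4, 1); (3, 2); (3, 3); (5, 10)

Rejected, Rejected, Rejected, Accepted

The pattern is that an item is 'Accepted' exactly when: sum ≥ 12.
Rejected: (4, 1), since 4+1 = 5.
Rejected: (3, 2), since 3+2 = 5.
Rejected: (3, 3), since 3+3 = 6.
Accepted: (5, 10), since 5+10 = 15.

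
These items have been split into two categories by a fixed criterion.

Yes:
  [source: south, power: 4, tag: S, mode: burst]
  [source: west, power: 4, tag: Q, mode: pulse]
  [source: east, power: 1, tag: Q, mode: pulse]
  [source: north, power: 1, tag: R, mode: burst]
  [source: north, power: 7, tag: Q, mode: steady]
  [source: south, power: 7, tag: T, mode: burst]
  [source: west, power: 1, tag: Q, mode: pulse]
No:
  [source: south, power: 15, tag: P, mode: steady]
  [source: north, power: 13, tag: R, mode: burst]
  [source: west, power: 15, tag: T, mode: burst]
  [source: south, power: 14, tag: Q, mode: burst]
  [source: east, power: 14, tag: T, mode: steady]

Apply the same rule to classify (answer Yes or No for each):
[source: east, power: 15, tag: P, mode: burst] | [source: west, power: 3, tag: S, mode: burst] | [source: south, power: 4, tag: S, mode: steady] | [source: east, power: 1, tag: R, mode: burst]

The rule appears to be: power ≤ 7.
[source: east, power: 15, tag: P, mode: burst]: power = 15, does not fit → No. [source: west, power: 3, tag: S, mode: burst]: power = 3, checks out → Yes. [source: south, power: 4, tag: S, mode: steady]: power = 4, checks out → Yes. [source: east, power: 1, tag: R, mode: burst]: power = 1, checks out → Yes.

No, Yes, Yes, Yes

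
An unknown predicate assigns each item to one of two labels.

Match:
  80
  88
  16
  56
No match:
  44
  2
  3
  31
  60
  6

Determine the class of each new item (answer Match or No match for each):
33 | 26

No match, No match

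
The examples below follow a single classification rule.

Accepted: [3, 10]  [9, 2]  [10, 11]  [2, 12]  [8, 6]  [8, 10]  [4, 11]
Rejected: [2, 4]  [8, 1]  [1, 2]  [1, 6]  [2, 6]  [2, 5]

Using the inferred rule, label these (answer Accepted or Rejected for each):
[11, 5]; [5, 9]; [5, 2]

Accepted, Accepted, Rejected

The pattern is that an item is 'Accepted' exactly when: sum ≥ 11.
[11, 5] — 11+5 = 16, hence Accepted.
[5, 9] — 5+9 = 14, hence Accepted.
[5, 2] — 5+2 = 7, hence Rejected.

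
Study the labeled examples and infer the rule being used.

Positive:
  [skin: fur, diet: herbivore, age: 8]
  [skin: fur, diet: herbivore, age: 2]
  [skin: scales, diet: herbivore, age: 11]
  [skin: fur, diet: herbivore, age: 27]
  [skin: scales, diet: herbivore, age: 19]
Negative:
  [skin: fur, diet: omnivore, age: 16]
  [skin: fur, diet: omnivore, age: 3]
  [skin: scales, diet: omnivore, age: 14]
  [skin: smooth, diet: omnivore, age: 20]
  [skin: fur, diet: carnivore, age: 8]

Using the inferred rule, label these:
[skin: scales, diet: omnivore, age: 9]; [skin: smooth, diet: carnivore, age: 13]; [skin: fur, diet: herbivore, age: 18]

Negative, Negative, Positive

Every 'Positive' example satisfies: diet is herbivore. None of the 'Negative' examples do.
[skin: scales, diet: omnivore, age: 9] → diet is omnivore → Negative. [skin: smooth, diet: carnivore, age: 13] → diet is carnivore → Negative. [skin: fur, diet: herbivore, age: 18] → diet is herbivore → Positive.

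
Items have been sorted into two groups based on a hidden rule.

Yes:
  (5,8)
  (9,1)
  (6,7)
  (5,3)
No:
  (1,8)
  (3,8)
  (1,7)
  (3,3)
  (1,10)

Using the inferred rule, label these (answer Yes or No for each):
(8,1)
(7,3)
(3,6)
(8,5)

The distinguishing property — first ≥ 5 — holds for all the 'Yes' cases and none of the 'No' cases.
(8,1) → first 8 → Yes.
(7,3) → first 7 → Yes.
(3,6) → first 3 → No.
(8,5) → first 8 → Yes.

Yes, Yes, No, Yes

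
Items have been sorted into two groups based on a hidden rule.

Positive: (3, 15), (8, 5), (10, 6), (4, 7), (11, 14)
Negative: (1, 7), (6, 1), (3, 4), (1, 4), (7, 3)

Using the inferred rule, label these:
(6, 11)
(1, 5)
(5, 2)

Positive, Negative, Negative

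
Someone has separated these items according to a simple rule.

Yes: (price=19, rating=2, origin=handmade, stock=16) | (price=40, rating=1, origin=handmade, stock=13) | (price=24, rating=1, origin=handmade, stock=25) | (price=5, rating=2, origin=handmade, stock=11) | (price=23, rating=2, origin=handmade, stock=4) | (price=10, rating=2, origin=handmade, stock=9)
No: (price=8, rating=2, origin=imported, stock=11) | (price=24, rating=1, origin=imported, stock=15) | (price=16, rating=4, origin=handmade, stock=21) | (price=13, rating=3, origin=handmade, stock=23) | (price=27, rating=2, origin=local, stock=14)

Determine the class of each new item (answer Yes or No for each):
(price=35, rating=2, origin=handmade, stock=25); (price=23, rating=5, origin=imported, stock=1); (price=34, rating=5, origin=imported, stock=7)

Yes, No, No

'Yes' ⟺ origin is handmade AND rating ≤ 2.
Yes: (price=35, rating=2, origin=handmade, stock=25), since origin is handmade, rating = 2. No: (price=23, rating=5, origin=imported, stock=1), since origin is imported, rating = 5. No: (price=34, rating=5, origin=imported, stock=7), since origin is imported, rating = 5.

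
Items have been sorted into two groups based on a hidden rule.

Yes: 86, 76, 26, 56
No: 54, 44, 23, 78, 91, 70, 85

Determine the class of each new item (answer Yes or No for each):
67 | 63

All 'Yes' examples share one property — ends in digit 6 — and every 'No' example lacks it.
67: No (last digit 7). 63: No (last digit 3).

No, No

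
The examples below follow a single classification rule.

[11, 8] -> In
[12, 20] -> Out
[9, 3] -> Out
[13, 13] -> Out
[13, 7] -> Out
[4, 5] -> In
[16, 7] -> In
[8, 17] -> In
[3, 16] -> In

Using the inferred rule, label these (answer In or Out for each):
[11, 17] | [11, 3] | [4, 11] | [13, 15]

Out, Out, In, Out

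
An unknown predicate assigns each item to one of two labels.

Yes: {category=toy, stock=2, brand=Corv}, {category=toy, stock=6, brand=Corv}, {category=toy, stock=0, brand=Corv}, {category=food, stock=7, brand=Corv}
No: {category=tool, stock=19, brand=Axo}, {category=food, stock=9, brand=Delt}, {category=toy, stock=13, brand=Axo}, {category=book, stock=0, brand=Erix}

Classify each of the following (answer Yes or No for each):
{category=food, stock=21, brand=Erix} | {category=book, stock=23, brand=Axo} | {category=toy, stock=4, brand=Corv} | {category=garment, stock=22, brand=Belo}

Checking candidate rules against both groups, what survives is: brand is Corv.
{category=food, stock=21, brand=Erix}: brand is Erix, does not fit → No.
{category=book, stock=23, brand=Axo}: brand is Axo, does not fit → No.
{category=toy, stock=4, brand=Corv}: brand is Corv, matches → Yes.
{category=garment, stock=22, brand=Belo}: brand is Belo, does not fit → No.

No, No, Yes, No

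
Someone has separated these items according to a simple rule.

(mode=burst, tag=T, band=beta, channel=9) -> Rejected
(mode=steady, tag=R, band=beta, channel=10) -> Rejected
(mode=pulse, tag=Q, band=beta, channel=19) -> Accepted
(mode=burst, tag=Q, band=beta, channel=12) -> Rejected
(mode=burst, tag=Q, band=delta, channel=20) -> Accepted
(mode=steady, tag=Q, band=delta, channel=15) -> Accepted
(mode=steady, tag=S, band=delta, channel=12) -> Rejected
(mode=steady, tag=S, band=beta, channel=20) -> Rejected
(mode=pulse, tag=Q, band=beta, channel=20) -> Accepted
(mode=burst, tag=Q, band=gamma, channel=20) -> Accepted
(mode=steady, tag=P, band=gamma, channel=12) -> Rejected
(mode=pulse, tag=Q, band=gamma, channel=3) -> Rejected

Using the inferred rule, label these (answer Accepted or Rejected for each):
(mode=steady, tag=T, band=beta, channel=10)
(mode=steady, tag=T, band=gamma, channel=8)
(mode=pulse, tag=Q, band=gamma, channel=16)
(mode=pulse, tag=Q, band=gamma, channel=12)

The classifier is using: tag is Q AND channel ≥ 15.

Rejected, Rejected, Accepted, Rejected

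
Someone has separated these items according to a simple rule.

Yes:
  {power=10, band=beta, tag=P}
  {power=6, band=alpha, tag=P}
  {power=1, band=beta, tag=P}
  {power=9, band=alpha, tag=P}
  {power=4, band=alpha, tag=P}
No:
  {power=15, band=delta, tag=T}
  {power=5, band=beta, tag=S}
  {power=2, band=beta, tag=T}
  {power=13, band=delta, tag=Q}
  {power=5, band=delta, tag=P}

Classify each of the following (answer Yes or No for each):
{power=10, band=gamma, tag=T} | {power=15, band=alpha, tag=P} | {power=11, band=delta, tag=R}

The distinguishing property — tag is P AND power ≠ 5 — holds for all the 'Yes' cases and none of the 'No' cases.
{power=10, band=gamma, tag=T} — tag is T, power = 10, hence No. {power=15, band=alpha, tag=P} — tag is P, power = 15, hence Yes. {power=11, band=delta, tag=R} — tag is R, power = 11, hence No.

No, Yes, No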